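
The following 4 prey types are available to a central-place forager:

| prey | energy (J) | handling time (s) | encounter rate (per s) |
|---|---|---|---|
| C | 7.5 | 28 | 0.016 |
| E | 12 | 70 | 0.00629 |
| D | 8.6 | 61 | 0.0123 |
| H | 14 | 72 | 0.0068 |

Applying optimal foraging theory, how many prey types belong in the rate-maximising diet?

4

E/h in descending order: C 0.268, H 0.194, E 0.171, D 0.141 J/s. The optimal diet is the largest prefix of this list for which every included type satisfies E_i/h_i > R on the types above it.
Rate on top 1: 0.08287. H: 0.194 > 0.08287 → include.
Rate on top 2: 0.1111. E: 0.171 > 0.1111 → include.
Rate on top 3: 0.1222. D: 0.141 > 0.1222 → include.
Optimal diet: C, H, E, D — 4 of 4 types.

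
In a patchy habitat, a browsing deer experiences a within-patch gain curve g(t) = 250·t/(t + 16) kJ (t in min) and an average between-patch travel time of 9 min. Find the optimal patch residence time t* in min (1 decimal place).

12.0 min

Optimal t* satisfies g'(t*) = g(t*)/(T + t*).
g'(t) = 250·16/(t + 16)². Setting 250·16/(t+16)² = 250t/[(t+16)(9+t)] gives 16(9+t) = t(t+16), so t² = 16×9 = 144.
t* = √144 = 12 min.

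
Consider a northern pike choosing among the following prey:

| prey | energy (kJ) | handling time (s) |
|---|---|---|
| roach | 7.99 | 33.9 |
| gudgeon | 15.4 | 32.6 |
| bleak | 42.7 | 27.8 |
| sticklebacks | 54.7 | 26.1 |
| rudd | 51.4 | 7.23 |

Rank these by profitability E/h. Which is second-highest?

In descending order of E/h:
rudd: 51.4/7.23 = 7.11 kJ/s
sticklebacks: 54.7/26.1 = 2.1 kJ/s
bleak: 42.7/27.8 = 1.54 kJ/s
gudgeon: 15.4/32.6 = 0.472 kJ/s
roach: 7.99/33.9 = 0.236 kJ/s

sticklebacks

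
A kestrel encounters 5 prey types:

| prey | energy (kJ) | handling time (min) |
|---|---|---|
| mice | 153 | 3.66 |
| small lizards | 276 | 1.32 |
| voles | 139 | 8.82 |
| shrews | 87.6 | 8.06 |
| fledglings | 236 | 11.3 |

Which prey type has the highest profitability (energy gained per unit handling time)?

small lizards

Profitability E/h (kJ/min): mice = 153/3.66 = 41.8, small lizards = 276/1.32 = 209, voles = 139/8.82 = 15.8, shrews = 87.6/8.06 = 10.9, fledglings = 236/11.3 = 20.9.
Ranked: small lizards > mice > fledglings > voles > shrews.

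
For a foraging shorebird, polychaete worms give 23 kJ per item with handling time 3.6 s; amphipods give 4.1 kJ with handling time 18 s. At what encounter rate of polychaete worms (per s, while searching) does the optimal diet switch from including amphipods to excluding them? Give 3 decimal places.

Drop amphipods once their profitability E₂/h₂ falls below the rate achievable on polychaete worms alone: E₂/h₂ = λE₁/(1 + λh₁).
Solve for λ: λE₁h₂ = E₂(1 + λh₁) → λ(E₁h₂ − E₂h₁) = E₂ → λ = E₂/(E₁h₂ − E₂h₁).
λ = 4.1/(23×18 − 4.1×3.6) = 4.1/399.2 = 0.01027 per s.

0.010 per s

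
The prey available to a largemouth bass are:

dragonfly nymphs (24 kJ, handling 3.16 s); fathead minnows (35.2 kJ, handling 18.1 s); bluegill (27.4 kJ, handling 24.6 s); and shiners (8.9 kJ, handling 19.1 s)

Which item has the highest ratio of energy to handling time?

In descending order of E/h:
dragonfly nymphs: 24/3.16 = 7.59 kJ/s
fathead minnows: 35.2/18.1 = 1.94 kJ/s
bluegill: 27.4/24.6 = 1.11 kJ/s
shiners: 8.9/19.1 = 0.466 kJ/s

dragonfly nymphs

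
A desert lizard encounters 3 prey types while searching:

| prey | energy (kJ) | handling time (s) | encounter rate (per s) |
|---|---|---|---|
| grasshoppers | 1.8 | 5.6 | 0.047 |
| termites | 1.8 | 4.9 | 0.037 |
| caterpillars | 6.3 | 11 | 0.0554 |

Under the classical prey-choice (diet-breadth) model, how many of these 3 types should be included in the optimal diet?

Rank by E/h (kJ/s): caterpillars 0.573, termites 0.367, grasshoppers 0.321. Include each in turn until the next type's E/h falls below the running intake rate.
Rate on top 1: 0.2169. termites: 0.367 > 0.2169 → include.
Rate on top 2: 0.2321. grasshoppers: 0.321 > 0.2321 → include.
Optimal diet: caterpillars, termites, grasshoppers — 3 of 3 types.

3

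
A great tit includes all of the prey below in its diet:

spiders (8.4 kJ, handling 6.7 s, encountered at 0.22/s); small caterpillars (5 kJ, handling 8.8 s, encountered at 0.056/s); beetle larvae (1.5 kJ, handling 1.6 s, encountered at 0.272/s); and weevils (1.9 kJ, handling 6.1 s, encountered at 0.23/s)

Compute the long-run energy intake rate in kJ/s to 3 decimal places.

R = (0.22×8.4 + 0.056×5 + 0.272×1.5 + 0.23×1.9) / (1 + 0.22×6.7 + 0.056×8.8 + 0.272×1.6 + 0.23×6.1) = 2.973/4.805 = 0.6187 kJ/s.

0.619 kJ/s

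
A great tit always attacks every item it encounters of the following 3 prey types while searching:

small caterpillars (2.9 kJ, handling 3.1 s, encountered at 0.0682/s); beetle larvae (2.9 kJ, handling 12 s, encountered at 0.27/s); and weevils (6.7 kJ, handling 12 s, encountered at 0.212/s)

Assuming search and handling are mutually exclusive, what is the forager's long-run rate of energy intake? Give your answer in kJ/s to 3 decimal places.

R = (0.0682×2.9 + 0.27×2.9 + 0.212×6.7) / (1 + 0.0682×3.1 + 0.27×12 + 0.212×12) = 2.401/6.995 = 0.3433 kJ/s.

0.343 kJ/s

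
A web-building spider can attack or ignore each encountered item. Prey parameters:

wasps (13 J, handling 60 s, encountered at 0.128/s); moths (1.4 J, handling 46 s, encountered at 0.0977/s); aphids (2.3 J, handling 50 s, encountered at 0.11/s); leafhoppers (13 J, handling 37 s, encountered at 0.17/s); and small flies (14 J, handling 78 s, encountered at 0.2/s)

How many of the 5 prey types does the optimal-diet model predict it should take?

1

Profitabilities (E/h, J/s): leafhoppers 0.351, wasps 0.217, small flies 0.179, aphids 0.046, moths 0.0304. Add prey in this order while the next type's profitability exceeds the intake rate on those already taken.
Rate on top 1: 0.3032. wasps: 0.217 < 0.3032 → exclude; stop.
Optimal diet: leafhoppers — 1 of 5 types.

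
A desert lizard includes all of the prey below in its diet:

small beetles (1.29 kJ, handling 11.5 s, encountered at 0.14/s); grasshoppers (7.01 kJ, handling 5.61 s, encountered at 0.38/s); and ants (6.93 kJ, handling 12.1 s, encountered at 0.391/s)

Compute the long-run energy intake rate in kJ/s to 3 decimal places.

Energy encountered per unit search time: 0.14×1.29 + 0.38×7.01 + 0.391×6.93 = 5.554 kJ/s.
Handling time per unit search time: 0.14×11.5 + 0.38×5.61 + 0.391×12.1 = 8.473.
Rate = 5.554/(1 + 8.473) = 0.5863 kJ/s.

0.586 kJ/s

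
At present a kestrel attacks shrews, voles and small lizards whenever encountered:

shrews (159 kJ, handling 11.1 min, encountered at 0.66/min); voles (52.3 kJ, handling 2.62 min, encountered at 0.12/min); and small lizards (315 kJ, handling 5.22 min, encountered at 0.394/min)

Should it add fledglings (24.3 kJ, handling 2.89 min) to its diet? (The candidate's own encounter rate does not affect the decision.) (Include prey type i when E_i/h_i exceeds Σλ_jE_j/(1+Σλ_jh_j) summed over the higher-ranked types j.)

No

Current rate: (0.66×159 + 0.12×52.3 + 0.394×315)/(1 + 0.66×11.1 + 0.12×2.62 + 0.394×5.22) = 22 kJ/min.
fledglings: E/h = 24.3/2.89 = 8.408 kJ/min.
Since 8.408 < R, time spent handling fledglings is better spent searching.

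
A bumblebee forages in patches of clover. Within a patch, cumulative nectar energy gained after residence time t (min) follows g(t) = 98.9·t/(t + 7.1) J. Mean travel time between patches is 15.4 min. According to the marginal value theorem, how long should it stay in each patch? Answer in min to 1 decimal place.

Maximise g(t)/(T+t): set derivative to zero → g'(t)(T+t) = g(t).
g'(t) = 98.9·7.1/(t + 7.1)². Setting 98.9·7.1/(t+7.1)² = 98.9t/[(t+7.1)(15.4+t)] gives 7.1(15.4+t) = t(t+7.1), so t² = 7.1×15.4 = 109.3.
t* = √109.3 = 10.46 min.

10.5 min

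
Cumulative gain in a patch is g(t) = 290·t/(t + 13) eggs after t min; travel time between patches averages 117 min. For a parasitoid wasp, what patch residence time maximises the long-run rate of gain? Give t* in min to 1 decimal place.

39.0 min

Maximise g(t)/(T+t): set derivative to zero → g'(t)(T+t) = g(t).
g'(t) = 290·13/(t + 13)². Setting 290·13/(t+13)² = 290t/[(t+13)(117+t)] gives 13(117+t) = t(t+13), so t² = 13×117 = 1521.
t* = √1521 = 39 min.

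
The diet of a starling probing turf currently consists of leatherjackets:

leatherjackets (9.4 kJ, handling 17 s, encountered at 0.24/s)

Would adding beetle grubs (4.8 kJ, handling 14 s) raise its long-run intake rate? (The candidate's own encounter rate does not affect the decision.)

Intake rate on the current diet: R = (0.24×9.4) / (1 + 0.24×17) = 2.256/5.08 = 0.4441 kJ/s.
Profitability of beetle grubs: 4.8/14 = 0.3429 kJ/s.
Since 0.3429 < R, time spent handling beetle grubs is better spent searching.

No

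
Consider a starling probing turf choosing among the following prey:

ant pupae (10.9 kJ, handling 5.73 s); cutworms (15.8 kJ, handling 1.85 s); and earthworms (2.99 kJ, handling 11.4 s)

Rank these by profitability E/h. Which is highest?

cutworms

Profitability E/h (kJ/s): ant pupae = 10.9/5.73 = 1.9, cutworms = 15.8/1.85 = 8.54, earthworms = 2.99/11.4 = 0.262.
Ranked: cutworms > ant pupae > earthworms.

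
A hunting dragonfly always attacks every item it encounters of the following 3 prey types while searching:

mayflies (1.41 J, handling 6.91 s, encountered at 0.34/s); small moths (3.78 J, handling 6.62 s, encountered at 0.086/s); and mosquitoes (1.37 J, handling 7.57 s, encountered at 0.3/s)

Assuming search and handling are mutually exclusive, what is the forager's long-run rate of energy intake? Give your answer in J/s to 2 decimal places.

0.20 J/s

Energy encountered per unit search time: 0.34×1.41 + 0.086×3.78 + 0.3×1.37 = 1.215 J/s.
Handling time per unit search time: 0.34×6.91 + 0.086×6.62 + 0.3×7.57 = 5.19.
Rate = 1.215/(1 + 5.19) = 0.1964 J/s.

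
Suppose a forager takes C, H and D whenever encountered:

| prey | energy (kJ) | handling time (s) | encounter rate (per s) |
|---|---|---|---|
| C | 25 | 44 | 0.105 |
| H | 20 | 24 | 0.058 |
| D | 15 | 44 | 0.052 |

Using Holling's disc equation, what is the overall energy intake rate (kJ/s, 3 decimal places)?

R = Σλ_iE_i / (1 + Σλ_ih_i)
Numerator: 0.105×25 + 0.058×20 + 0.052×15 = 4.565
Denominator: 1 + 0.105×44 + 0.058×24 + 0.052×44 = 9.3
R = 4.565/9.3 = 0.4909 kJ/s

0.491 kJ/s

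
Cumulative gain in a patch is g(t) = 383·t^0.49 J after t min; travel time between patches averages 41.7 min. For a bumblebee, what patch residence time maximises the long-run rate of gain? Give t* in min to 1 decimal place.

40.1 min

By the marginal value theorem, leave when the instantaneous gain rate g'(t) equals the habitat-wide average g(t)/(T + t).
g'(t) = 0.49·383·t^-0.51. Setting 0.49·383·t^-0.51 = 383·t^0.49/(41.7+t) gives 0.49(41.7+t) = t, so 0.51·t = 0.49×41.7.
t* = 0.49×41.7/0.51 = 40.06 min.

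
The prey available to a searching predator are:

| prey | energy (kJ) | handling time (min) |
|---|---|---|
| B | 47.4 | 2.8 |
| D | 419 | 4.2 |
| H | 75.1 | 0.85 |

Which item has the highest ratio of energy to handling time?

Profitability E/h (kJ/min): B = 47.4/2.8 = 16.9, D = 419/4.2 = 99.8, H = 75.1/0.85 = 88.4.
Ranked: D > H > B.

D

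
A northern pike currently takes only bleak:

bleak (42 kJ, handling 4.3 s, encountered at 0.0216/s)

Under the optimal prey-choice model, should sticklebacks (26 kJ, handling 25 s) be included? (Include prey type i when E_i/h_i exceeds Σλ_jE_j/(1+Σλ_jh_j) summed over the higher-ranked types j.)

Intake rate on the current diet: R = (0.0216×42) / (1 + 0.0216×4.3) = 0.9072/1.093 = 0.8301 kJ/s.
sticklebacks: E/h = 26/25 = 1.04 kJ/s.
1.04 > 0.8301, so adding sticklebacks raises the average — include it.

Yes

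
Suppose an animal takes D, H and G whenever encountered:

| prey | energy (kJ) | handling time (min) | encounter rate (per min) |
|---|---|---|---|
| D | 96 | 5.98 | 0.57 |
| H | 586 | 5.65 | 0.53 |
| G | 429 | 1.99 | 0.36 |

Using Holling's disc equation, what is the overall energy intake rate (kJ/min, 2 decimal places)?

R = Σλ_iE_i / (1 + Σλ_ih_i)
Numerator: 0.57×96 + 0.53×586 + 0.36×429 = 519.7
Denominator: 1 + 0.57×5.98 + 0.53×5.65 + 0.36×1.99 = 8.12
R = 519.7/8.12 = 64.01 kJ/min

64.01 kJ/min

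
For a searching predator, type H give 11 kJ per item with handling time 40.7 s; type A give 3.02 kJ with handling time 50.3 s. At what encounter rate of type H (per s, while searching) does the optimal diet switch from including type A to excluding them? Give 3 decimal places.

0.007 per s

Drop type A once their profitability E₂/h₂ falls below the rate achievable on type H alone: E₂/h₂ = λE₁/(1 + λh₁).
Solve for λ: λE₁h₂ = E₂(1 + λh₁) → λ(E₁h₂ − E₂h₁) = E₂ → λ = E₂/(E₁h₂ − E₂h₁).
λ = 3.02/(11×50.3 − 3.02×40.7) = 3.02/430.4 = 0.007017 per s.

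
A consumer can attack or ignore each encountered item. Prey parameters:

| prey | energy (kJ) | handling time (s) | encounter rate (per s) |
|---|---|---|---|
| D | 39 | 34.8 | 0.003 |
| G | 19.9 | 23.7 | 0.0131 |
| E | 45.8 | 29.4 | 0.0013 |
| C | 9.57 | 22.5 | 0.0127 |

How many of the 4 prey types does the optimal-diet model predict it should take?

4

Rank by E/h (kJ/s): E 1.56, D 1.12, G 0.84, C 0.425. Include each in turn until the next type's E/h falls below the running intake rate.
Rate on top 1: 0.05735. D: 1.12 > 0.05735 → include.
Rate on top 2: 0.1545. G: 0.84 > 0.1545 → include.
Rate on top 3: 0.3009. C: 0.425 > 0.3009 → include.
Optimal diet: E, D, G, C — 4 of 4 types.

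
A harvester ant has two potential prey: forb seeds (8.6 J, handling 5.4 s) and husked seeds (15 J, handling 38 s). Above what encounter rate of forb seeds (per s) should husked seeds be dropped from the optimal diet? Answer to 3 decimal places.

0.061 per s

At the threshold, the rate on forb seeds alone equals the profitability of husked seeds: λ·8.6/(1 + λ·5.4) = 15/38 = 0.3947.
Rearranging, λ(8.6 − 0.3947×5.4) = 0.3947, so λ = 0.3947/6.468 = 0.06103 per s.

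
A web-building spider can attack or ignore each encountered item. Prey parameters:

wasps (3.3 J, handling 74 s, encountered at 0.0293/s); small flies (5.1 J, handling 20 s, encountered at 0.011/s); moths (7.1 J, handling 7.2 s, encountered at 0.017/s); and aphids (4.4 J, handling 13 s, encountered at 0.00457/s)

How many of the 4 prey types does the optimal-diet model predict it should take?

Rank by E/h (J/s): moths 0.986, aphids 0.338, small flies 0.255, wasps 0.0446. Include each in turn until the next type's E/h falls below the running intake rate.
Rate on top 1: 0.1075. aphids: 0.338 > 0.1075 → include.
Rate on top 2: 0.1191. small flies: 0.255 > 0.1191 → include.
Rate on top 3: 0.1405. wasps: 0.0446 < 0.1405 → exclude; stop.
Optimal diet: moths, aphids, small flies — 3 of 4 types.

3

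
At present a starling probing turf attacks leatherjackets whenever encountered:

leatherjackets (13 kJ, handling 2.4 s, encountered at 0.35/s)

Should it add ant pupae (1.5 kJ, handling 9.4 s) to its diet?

Current rate: (0.35×13)/(1 + 0.35×2.4) = 2.473 kJ/s.
Profitability of ant pupae: 1.5/9.4 = 0.1596 kJ/s.
0.1596 < 2.473, so adding ant pupae would lower the average — exclude it.

No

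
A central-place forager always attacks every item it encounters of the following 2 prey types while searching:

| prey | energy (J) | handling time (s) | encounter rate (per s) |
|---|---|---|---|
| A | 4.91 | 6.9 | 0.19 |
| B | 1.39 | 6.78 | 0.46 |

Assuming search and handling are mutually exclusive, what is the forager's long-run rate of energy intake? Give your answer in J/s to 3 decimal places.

Energy encountered per unit search time: 0.19×4.91 + 0.46×1.39 = 1.572 J/s.
Handling time per unit search time: 0.19×6.9 + 0.46×6.78 = 4.43.
Rate = 1.572/(1 + 4.43) = 0.2896 J/s.

0.290 J/s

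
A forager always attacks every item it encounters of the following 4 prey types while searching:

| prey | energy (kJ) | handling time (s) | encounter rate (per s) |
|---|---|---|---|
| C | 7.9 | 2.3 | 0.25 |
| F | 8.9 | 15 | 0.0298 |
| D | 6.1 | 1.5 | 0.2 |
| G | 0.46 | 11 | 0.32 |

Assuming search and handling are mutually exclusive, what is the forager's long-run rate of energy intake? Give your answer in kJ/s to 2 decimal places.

0.62 kJ/s

R = (0.25×7.9 + 0.0298×8.9 + 0.2×6.1 + 0.32×0.46) / (1 + 0.25×2.3 + 0.0298×15 + 0.2×1.5 + 0.32×11) = 3.607/5.842 = 0.6175 kJ/s.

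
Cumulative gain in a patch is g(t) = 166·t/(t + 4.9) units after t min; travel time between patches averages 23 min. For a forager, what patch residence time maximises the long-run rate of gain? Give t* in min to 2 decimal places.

10.62 min

By the marginal value theorem, leave when the instantaneous gain rate g'(t) equals the habitat-wide average g(t)/(T + t).
g'(t) = 166·4.9/(t + 4.9)². Setting 166·4.9/(t+4.9)² = 166t/[(t+4.9)(23+t)] gives 4.9(23+t) = t(t+4.9), so t² = 4.9×23 = 112.7.
t* = √112.7 = 10.62 min.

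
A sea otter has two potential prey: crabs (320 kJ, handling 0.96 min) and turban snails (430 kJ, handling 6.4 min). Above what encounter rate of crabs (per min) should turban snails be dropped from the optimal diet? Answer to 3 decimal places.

0.263 per min

At the threshold, the rate on crabs alone equals the profitability of turban snails: λ·320/(1 + λ·0.96) = 430/6.4 = 67.19.
Rearranging, λ(320 − 67.19×0.96) = 67.19, so λ = 67.19/255.5 = 0.263 per min.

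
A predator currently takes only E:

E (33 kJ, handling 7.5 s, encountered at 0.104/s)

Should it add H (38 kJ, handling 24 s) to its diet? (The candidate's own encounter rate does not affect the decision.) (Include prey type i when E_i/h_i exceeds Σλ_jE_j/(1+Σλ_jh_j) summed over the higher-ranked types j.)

No

Intake rate on the current diet: R = (0.104×33) / (1 + 0.104×7.5) = 3.432/1.78 = 1.928 kJ/s.
Profitability of H: 38/24 = 1.583 kJ/s.
Since 1.583 < R, time spent handling H is better spent searching.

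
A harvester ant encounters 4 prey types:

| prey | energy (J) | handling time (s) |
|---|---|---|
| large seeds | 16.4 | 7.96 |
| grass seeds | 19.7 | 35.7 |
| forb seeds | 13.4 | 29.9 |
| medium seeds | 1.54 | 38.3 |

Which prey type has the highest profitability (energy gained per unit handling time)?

large seeds

Profitability E/h (J/s): large seeds = 16.4/7.96 = 2.06, grass seeds = 19.7/35.7 = 0.552, forb seeds = 13.4/29.9 = 0.448, medium seeds = 1.54/38.3 = 0.0402.
Ranked: large seeds > grass seeds > forb seeds > medium seeds.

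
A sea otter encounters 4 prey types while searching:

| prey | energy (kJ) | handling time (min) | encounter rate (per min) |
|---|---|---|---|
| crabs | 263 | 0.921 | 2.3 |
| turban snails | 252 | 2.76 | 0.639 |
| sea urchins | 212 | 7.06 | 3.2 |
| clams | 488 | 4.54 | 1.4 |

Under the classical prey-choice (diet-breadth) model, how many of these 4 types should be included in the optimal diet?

1

Profitabilities (E/h, kJ/min): crabs 286, clams 107, turban snails 91.3, sea urchins 30. Add prey in this order while the next type's profitability exceeds the intake rate on those already taken.
Rate on top 1: 194. clams: 107 < 194 → exclude; stop.
Optimal diet: crabs — 1 of 4 types.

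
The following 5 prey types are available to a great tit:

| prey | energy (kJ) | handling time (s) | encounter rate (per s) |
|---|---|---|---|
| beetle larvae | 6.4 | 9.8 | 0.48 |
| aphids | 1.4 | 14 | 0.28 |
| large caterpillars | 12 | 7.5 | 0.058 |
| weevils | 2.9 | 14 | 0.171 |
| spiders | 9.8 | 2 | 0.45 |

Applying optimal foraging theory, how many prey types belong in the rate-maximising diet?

1

Profitabilities (E/h, kJ/s): spiders 4.9, large caterpillars 1.6, beetle larvae 0.653, weevils 0.207, aphids 0.1. Add prey in this order while the next type's profitability exceeds the intake rate on those already taken.
Rate on top 1: 2.321. large caterpillars: 1.6 < 2.321 → exclude; stop.
Optimal diet: spiders — 1 of 5 types.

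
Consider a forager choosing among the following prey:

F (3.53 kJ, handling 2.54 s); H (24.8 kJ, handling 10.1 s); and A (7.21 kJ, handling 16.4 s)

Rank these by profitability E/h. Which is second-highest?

Profitability E/h (kJ/s): F = 3.53/2.54 = 1.39, H = 24.8/10.1 = 2.46, A = 7.21/16.4 = 0.44.
Ranked: H > F > A.

F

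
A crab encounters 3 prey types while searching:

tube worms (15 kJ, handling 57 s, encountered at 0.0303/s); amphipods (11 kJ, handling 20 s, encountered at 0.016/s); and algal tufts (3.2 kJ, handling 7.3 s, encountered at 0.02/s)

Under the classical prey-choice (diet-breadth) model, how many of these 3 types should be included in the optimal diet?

E/h in descending order: amphipods 0.55, algal tufts 0.438, tube worms 0.263 kJ/s. The optimal diet is the largest prefix of this list for which every included type satisfies E_i/h_i > R on the types above it.
Rate on top 1: 0.1333. algal tufts: 0.438 > 0.1333 → include.
Rate on top 2: 0.1637. tube worms: 0.263 > 0.1637 → include.
Optimal diet: amphipods, algal tufts, tube worms — 3 of 3 types.

3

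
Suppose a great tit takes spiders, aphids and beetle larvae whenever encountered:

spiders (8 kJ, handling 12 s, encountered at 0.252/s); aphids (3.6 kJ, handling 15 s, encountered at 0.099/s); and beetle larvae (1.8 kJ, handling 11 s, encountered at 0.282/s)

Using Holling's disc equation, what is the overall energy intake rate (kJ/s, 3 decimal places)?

0.334 kJ/s

R = (0.252×8 + 0.099×3.6 + 0.282×1.8) / (1 + 0.252×12 + 0.099×15 + 0.282×11) = 2.88/8.611 = 0.3345 kJ/s.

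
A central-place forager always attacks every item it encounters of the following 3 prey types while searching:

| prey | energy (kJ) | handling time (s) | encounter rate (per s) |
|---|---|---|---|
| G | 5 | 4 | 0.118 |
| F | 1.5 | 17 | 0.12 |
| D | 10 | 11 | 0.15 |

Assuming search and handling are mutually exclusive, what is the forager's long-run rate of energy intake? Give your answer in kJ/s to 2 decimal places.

Energy encountered per unit search time: 0.118×5 + 0.12×1.5 + 0.15×10 = 2.27 kJ/s.
Handling time per unit search time: 0.118×4 + 0.12×17 + 0.15×11 = 4.162.
Rate = 2.27/(1 + 4.162) = 0.4398 kJ/s.

0.44 kJ/s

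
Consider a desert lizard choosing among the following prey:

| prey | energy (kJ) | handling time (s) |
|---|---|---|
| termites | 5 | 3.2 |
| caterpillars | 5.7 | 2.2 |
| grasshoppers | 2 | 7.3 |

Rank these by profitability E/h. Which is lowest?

Profitability E/h (kJ/s): termites = 5/3.2 = 1.56, caterpillars = 5.7/2.2 = 2.59, grasshoppers = 2/7.3 = 0.274.
Ranked: caterpillars > termites > grasshoppers.

grasshoppers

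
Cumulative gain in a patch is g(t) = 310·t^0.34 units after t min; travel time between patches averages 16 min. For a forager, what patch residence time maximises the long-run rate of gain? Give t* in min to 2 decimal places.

By the marginal value theorem, leave when the instantaneous gain rate g'(t) equals the habitat-wide average g(t)/(T + t).
g'(t) = 0.34·310·t^-0.66. Setting 0.34·310·t^-0.66 = 310·t^0.34/(16+t) gives 0.34(16+t) = t, so 0.66·t = 0.34×16.
t* = 0.34×16/0.66 = 8.242 min.

8.24 min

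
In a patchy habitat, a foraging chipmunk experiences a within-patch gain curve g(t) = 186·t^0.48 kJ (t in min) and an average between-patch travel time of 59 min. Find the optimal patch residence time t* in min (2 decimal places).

54.46 min

Maximise g(t)/(T+t): set derivative to zero → g'(t)(T+t) = g(t).
g'(t) = 0.48·186·t^-0.52. Setting 0.48·186·t^-0.52 = 186·t^0.48/(59+t) gives 0.48(59+t) = t, so 0.52·t = 0.48×59.
t* = 0.48×59/0.52 = 54.46 min.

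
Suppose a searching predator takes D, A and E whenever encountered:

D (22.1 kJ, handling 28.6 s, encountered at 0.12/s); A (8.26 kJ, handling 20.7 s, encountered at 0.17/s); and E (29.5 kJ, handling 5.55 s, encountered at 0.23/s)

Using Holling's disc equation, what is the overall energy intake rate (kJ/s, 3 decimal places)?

Energy encountered per unit search time: 0.12×22.1 + 0.17×8.26 + 0.23×29.5 = 10.84 kJ/s.
Handling time per unit search time: 0.12×28.6 + 0.17×20.7 + 0.23×5.55 = 8.227.
Rate = 10.84/(1 + 8.227) = 1.175 kJ/s.

1.175 kJ/s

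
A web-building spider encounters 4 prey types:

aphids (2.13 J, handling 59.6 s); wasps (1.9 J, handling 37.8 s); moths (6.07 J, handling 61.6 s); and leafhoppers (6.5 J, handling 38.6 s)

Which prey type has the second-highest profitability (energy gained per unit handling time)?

moths

Profitability E/h (J/s): aphids = 2.13/59.6 = 0.0357, wasps = 1.9/37.8 = 0.0503, moths = 6.07/61.6 = 0.0985, leafhoppers = 6.5/38.6 = 0.168.
Ranked: leafhoppers > moths > wasps > aphids.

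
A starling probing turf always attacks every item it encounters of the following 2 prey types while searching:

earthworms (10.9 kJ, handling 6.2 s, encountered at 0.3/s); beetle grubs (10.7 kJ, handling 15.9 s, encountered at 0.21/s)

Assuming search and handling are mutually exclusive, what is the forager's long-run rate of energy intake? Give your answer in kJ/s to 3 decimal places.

0.890 kJ/s

R = Σλ_iE_i / (1 + Σλ_ih_i)
Numerator: 0.3×10.9 + 0.21×10.7 = 5.517
Denominator: 1 + 0.3×6.2 + 0.21×15.9 = 6.199
R = 5.517/6.199 = 0.89 kJ/s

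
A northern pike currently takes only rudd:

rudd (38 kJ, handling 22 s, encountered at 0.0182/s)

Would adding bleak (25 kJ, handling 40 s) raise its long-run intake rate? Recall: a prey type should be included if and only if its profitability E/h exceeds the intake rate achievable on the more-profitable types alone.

Yes

Current rate: (0.0182×38)/(1 + 0.0182×22) = 0.4939 kJ/s.
bleak: E/h = 25/40 = 0.625 kJ/s.
Since 0.625 > R, including bleak increases the long-run rate.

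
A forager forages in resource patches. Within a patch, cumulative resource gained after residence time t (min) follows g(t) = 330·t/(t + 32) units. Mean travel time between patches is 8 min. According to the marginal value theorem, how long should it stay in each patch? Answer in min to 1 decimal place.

16.0 min

Optimal t* satisfies g'(t*) = g(t*)/(T + t*).
g'(t) = 330·32/(t + 32)². Setting 330·32/(t+32)² = 330t/[(t+32)(8+t)] gives 32(8+t) = t(t+32), so t² = 32×8 = 256.
t* = √256 = 16 min.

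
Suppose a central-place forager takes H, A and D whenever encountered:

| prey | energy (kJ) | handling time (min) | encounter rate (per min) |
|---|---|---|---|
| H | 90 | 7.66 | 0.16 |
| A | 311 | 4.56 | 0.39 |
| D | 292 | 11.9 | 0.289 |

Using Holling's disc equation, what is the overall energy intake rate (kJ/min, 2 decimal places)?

Energy encountered per unit search time: 0.16×90 + 0.39×311 + 0.289×292 = 220.1 kJ/min.
Handling time per unit search time: 0.16×7.66 + 0.39×4.56 + 0.289×11.9 = 6.443.
Rate = 220.1/(1 + 6.443) = 29.57 kJ/min.

29.57 kJ/min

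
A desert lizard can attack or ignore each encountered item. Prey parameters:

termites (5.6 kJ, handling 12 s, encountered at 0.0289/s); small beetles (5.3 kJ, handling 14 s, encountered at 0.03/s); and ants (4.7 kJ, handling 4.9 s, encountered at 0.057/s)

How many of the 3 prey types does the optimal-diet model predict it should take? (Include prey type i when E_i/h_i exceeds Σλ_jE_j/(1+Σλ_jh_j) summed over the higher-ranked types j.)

3

Rank by E/h (kJ/s): ants 0.959, termites 0.467, small beetles 0.379. Include each in turn until the next type's E/h falls below the running intake rate.
Rate on top 1: 0.2094. termites: 0.467 > 0.2094 → include.
Rate on top 2: 0.2643. small beetles: 0.379 > 0.2643 → include.
Optimal diet: ants, termites, small beetles — 3 of 3 types.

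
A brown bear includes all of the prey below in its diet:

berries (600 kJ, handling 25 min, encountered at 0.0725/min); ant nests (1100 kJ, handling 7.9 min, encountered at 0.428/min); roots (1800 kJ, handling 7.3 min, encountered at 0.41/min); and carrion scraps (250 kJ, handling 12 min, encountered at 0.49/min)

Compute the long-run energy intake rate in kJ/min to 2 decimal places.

Energy encountered per unit search time: 0.0725×600 + 0.428×1100 + 0.41×1800 + 0.49×250 = 1375 kJ/min.
Handling time per unit search time: 0.0725×25 + 0.428×7.9 + 0.41×7.3 + 0.49×12 = 14.07.
Rate = 1375/(1 + 14.07) = 91.25 kJ/min.

91.25 kJ/min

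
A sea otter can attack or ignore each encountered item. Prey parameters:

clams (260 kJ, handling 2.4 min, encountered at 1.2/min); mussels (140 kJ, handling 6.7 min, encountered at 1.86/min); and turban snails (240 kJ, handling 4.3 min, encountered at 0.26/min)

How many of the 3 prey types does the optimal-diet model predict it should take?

Rank by E/h (kJ/min): clams 108, turban snails 55.8, mussels 20.9. Include each in turn until the next type's E/h falls below the running intake rate.
Rate on top 1: 80.41. turban snails: 55.8 < 80.41 → exclude; stop.
Optimal diet: clams — 1 of 3 types.

1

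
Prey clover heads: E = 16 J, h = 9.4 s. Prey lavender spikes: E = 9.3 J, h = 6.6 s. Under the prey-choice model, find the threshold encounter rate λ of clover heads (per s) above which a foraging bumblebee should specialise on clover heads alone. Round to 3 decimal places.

The zero-one rule: include lavender spikes iff E₂/h₂ > λE₁/(1+λh₁). Equality gives the switch point.
λE₁h₂ = E₂ + λE₂h₁ ⇒ λ = E₂/(E₁h₂ − E₂h₁) = 9.3/(105.6 − 87.42) = 0.5116 per s.

0.512 per s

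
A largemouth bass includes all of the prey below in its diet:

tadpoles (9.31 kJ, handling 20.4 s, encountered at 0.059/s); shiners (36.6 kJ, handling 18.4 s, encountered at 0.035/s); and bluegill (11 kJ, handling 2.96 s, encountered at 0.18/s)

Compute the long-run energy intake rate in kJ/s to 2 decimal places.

R = Σλ_iE_i / (1 + Σλ_ih_i)
Numerator: 0.059×9.31 + 0.035×36.6 + 0.18×11 = 3.81
Denominator: 1 + 0.059×20.4 + 0.035×18.4 + 0.18×2.96 = 3.38
R = 3.81/3.38 = 1.127 kJ/s

1.13 kJ/s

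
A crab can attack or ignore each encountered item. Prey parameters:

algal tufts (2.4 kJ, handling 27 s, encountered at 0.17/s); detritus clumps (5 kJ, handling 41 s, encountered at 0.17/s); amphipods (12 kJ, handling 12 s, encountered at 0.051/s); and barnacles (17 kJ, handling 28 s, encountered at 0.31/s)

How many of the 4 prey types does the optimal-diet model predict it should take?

Profitabilities (E/h, kJ/s): amphipods 1, barnacles 0.607, detritus clumps 0.122, algal tufts 0.0889. Add prey in this order while the next type's profitability exceeds the intake rate on those already taken.
Rate on top 1: 0.3797. barnacles: 0.607 > 0.3797 → include.
Rate on top 2: 0.5715. detritus clumps: 0.122 < 0.5715 → exclude; stop.
Optimal diet: amphipods, barnacles — 2 of 4 types.

2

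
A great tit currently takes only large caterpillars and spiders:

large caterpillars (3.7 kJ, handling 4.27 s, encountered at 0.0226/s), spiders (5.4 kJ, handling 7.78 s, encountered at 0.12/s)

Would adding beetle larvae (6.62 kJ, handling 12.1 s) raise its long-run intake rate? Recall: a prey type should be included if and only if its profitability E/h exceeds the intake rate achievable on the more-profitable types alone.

Yes

On large caterpillars and spiders alone, R = ΣλE/(1+Σλh) = 0.7316/2.03 = 0.3604 kJ/s.
Profitability of beetle larvae: 6.62/12.1 = 0.5471 kJ/s.
Since 0.5471 > R, including beetle larvae increases the long-run rate.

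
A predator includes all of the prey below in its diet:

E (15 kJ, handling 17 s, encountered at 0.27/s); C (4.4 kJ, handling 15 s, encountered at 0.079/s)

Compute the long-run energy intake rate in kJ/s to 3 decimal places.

R = (0.27×15 + 0.079×4.4) / (1 + 0.27×17 + 0.079×15) = 4.398/6.775 = 0.6491 kJ/s.

0.649 kJ/s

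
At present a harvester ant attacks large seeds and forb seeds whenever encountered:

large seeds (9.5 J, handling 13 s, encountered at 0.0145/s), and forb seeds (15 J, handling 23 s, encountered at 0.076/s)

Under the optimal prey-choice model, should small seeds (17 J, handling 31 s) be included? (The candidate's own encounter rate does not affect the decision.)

Intake rate on the current diet: R = (0.0145×9.5 + 0.076×15) / (1 + 0.0145×13 + 0.076×23) = 1.278/2.937 = 0.4351 J/s.
Profitability of small seeds: 17/31 = 0.5484 J/s.
0.5484 > 0.4351, so adding small seeds raises the average — include it.

Yes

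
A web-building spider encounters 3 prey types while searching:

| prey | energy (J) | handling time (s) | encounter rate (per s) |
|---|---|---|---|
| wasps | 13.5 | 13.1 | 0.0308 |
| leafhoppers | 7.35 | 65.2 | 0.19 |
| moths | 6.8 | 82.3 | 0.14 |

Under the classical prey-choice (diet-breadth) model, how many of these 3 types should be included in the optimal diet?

1

Profitabilities (E/h, J/s): wasps 1.03, leafhoppers 0.113, moths 0.0826. Add prey in this order while the next type's profitability exceeds the intake rate on those already taken.
Rate on top 1: 0.2963. leafhoppers: 0.113 < 0.2963 → exclude; stop.
Optimal diet: wasps — 1 of 3 types.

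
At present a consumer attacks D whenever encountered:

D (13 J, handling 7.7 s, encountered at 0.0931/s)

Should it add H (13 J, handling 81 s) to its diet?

No

On D alone, R = ΣλE/(1+Σλh) = 1.21/1.717 = 0.7049 J/s.
H: E/h = 13/81 = 0.1605 J/s.
0.1605 < 0.7049, so adding H would lower the average — exclude it.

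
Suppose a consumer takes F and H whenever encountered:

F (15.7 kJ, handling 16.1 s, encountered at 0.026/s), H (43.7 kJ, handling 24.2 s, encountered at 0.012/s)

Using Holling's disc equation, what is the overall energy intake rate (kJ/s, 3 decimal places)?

0.546 kJ/s

R = (0.026×15.7 + 0.012×43.7) / (1 + 0.026×16.1 + 0.012×24.2) = 0.9326/1.709 = 0.5457 kJ/s.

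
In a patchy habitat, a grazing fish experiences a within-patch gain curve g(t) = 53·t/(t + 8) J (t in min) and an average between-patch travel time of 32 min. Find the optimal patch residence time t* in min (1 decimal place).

16.0 min

By the marginal value theorem, leave when the instantaneous gain rate g'(t) equals the habitat-wide average g(t)/(T + t).
g'(t) = 53·8/(t + 8)². Setting 53·8/(t+8)² = 53t/[(t+8)(32+t)] gives 8(32+t) = t(t+8), so t² = 8×32 = 256.
t* = √256 = 16 min.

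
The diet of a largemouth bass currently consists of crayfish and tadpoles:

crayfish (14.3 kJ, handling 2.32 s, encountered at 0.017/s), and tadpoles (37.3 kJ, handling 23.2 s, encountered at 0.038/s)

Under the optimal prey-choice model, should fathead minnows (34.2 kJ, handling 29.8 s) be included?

Yes

Intake rate on the current diet: R = (0.017×14.3 + 0.038×37.3) / (1 + 0.017×2.32 + 0.038×23.2) = 1.66/1.921 = 0.8644 kJ/s.
Profitability of fathead minnows: 34.2/29.8 = 1.148 kJ/s.
Since 1.148 > R, including fathead minnows increases the long-run rate.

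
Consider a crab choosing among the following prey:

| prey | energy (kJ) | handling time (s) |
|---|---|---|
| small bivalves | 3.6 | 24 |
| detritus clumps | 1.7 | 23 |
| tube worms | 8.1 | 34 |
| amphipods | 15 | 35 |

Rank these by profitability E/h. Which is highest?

amphipods

Profitability E/h (kJ/s): small bivalves = 3.6/24 = 0.15, detritus clumps = 1.7/23 = 0.0739, tube worms = 8.1/34 = 0.238, amphipods = 15/35 = 0.429.
Ranked: amphipods > tube worms > small bivalves > detritus clumps.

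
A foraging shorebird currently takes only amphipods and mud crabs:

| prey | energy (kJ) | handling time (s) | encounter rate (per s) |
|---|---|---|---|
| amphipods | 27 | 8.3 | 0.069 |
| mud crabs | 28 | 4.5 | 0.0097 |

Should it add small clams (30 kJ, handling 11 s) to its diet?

Yes

On amphipods and mud crabs alone, R = ΣλE/(1+Σλh) = 2.135/1.616 = 1.321 kJ/s.
Profitability of small clams: 30/11 = 2.727 kJ/s.
2.727 > 1.321, so adding small clams raises the average — include it.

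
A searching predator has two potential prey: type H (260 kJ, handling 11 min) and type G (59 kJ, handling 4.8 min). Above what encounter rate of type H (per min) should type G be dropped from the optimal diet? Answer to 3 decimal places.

At the threshold, the rate on type H alone equals the profitability of type G: λ·260/(1 + λ·11) = 59/4.8 = 12.29.
Rearranging, λ(260 − 12.29×11) = 12.29, so λ = 12.29/124.8 = 0.0985 per min.

0.098 per min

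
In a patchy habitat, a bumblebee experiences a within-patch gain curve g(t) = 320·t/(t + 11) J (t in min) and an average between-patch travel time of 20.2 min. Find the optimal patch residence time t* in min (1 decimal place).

Optimal t* satisfies g'(t*) = g(t*)/(T + t*).
g'(t) = 320·11/(t + 11)². Setting 320·11/(t+11)² = 320t/[(t+11)(20.2+t)] gives 11(20.2+t) = t(t+11), so t² = 11×20.2 = 222.2.
t* = √222.2 = 14.91 min.

14.9 min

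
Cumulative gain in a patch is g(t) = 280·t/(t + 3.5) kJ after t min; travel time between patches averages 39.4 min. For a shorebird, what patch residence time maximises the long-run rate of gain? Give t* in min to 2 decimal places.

11.74 min

Optimal t* satisfies g'(t*) = g(t*)/(T + t*).
g'(t) = 280·3.5/(t + 3.5)². Setting 280·3.5/(t+3.5)² = 280t/[(t+3.5)(39.4+t)] gives 3.5(39.4+t) = t(t+3.5), so t² = 3.5×39.4 = 137.9.
t* = √137.9 = 11.74 min.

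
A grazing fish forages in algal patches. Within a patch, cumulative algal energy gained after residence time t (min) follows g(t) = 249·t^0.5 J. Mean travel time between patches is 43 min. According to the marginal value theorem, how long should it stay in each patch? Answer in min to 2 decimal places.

Optimal t* satisfies g'(t*) = g(t*)/(T + t*).
g'(t) = 0.5·249·t^-0.5. Setting 0.5·249·t^-0.5 = 249·t^0.5/(43+t) gives 0.5(43+t) = t, so 0.50·t = 0.5×43.
t* = 0.5×43/0.50 = 43 min.

43.00 min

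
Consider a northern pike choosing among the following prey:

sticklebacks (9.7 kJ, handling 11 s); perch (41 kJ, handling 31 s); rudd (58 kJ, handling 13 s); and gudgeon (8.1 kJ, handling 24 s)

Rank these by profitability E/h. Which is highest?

In descending order of E/h:
rudd: 58/13 = 4.46 kJ/s
perch: 41/31 = 1.32 kJ/s
sticklebacks: 9.7/11 = 0.882 kJ/s
gudgeon: 8.1/24 = 0.337 kJ/s

rudd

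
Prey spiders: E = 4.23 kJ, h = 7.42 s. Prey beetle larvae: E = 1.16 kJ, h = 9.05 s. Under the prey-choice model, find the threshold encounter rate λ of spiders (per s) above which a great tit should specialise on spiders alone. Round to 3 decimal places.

Drop beetle larvae once their profitability E₂/h₂ falls below the rate achievable on spiders alone: E₂/h₂ = λE₁/(1 + λh₁).
Solve for λ: λE₁h₂ = E₂(1 + λh₁) → λ(E₁h₂ − E₂h₁) = E₂ → λ = E₂/(E₁h₂ − E₂h₁).
λ = 1.16/(4.23×9.05 − 1.16×7.42) = 1.16/29.67 = 0.03909 per s.

0.039 per s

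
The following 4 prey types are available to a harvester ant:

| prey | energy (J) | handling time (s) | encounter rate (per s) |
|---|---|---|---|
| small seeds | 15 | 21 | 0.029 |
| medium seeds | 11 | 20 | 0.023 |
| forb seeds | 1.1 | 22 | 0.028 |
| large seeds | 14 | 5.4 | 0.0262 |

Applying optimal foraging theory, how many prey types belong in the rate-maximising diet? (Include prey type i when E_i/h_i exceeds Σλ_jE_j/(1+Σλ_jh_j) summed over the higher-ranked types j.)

E/h in descending order: large seeds 2.59, small seeds 0.714, medium seeds 0.55, forb seeds 0.05 J/s. The optimal diet is the largest prefix of this list for which every included type satisfies E_i/h_i > R on the types above it.
Rate on top 1: 0.3213. small seeds: 0.714 > 0.3213 → include.
Rate on top 2: 0.458. medium seeds: 0.55 > 0.458 → include.
Rate on top 3: 0.4772. forb seeds: 0.05 < 0.4772 → exclude; stop.
Optimal diet: large seeds, small seeds, medium seeds — 3 of 4 types.

3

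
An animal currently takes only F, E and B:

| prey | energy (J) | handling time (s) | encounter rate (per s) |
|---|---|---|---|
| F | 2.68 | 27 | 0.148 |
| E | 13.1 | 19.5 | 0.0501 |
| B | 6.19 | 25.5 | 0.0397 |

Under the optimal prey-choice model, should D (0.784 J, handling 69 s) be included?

No

On F, E and B alone, R = ΣλE/(1+Σλh) = 1.299/6.985 = 0.1859 J/s.
Profitability of D: 0.784/69 = 0.01136 J/s.
Since 0.01136 < R, time spent handling D is better spent searching.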